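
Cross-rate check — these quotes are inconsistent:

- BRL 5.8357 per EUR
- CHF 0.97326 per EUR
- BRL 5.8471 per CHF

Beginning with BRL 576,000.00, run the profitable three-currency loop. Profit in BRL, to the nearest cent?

Profit: BRL 14,671.54

Profitable loop is BRL → CHF → EUR → BRL:
BRL 576,000.00 ÷ 5.8471 = CHF 98,510.37
CHF 98,510.37 ÷ 0.97326 = EUR 101,216.91
EUR 101,216.91 × 5.8357 = BRL 590,671.54
Profit = BRL 590,671.54 − BRL 576,000.00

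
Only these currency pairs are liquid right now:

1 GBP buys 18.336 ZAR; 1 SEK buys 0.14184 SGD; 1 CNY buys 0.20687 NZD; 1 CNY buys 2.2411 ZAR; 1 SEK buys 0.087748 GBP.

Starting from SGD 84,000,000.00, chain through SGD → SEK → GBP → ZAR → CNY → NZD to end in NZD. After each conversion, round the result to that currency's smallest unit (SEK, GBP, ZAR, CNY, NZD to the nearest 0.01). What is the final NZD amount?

SGD 84,000,000.00 ÷ 0.14184 = SEK 592,216,582.06
SEK 592,216,582.06 × 0.087748 = GBP 51,965,820.64
GBP 51,965,820.64 × 18.336 = ZAR 952,845,287.26
ZAR 952,845,287.26 ÷ 2.2411 = CNY 425,168,572.25
CNY 425,168,572.25 × 0.20687 = NZD 87,954,622.54

NZD 87,954,622.54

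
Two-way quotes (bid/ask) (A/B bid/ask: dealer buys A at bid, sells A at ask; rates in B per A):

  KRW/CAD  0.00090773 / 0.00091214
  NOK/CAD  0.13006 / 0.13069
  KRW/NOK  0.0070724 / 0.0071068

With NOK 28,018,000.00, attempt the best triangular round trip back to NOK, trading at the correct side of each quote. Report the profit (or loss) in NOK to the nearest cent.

Best loop NOK → CAD → KRW → NOK:
NOK 28,018,000.00 × 0.13006 (sell NOK at bid) = CAD 3,644,021.08
CAD 3,644,021.08 ÷ 0.00091214 (buy KRW at ask) = KRW 3,995,023,878
KRW 3,995,023,878 × 0.0070724 (sell KRW at bid) = NOK 28,254,406.87

Net profit: NOK 236,406.87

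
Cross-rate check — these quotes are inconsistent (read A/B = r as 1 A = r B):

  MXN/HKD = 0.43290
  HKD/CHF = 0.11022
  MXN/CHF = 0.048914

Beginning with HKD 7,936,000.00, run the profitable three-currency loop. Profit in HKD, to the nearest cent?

Profitable loop is HKD → MXN → CHF → HKD:
HKD 7,936,000.00 ÷ 0.43290 = MXN 18,332,178.33
MXN 18,332,178.33 × 0.048914 = CHF 896,700.17
CHF 896,700.17 ÷ 0.11022 = HKD 8,135,548.64
Profit = HKD 8,135,548.64 − HKD 7,936,000.00

Profit: HKD 199,548.64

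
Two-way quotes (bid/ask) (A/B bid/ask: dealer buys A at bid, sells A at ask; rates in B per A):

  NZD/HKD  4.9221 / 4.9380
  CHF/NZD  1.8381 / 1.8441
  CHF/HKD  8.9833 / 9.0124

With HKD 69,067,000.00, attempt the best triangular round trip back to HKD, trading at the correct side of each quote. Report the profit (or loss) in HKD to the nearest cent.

Best loop HKD → CHF → NZD → HKD:
HKD 69,067,000.00 ÷ 9.0124 (buy CHF at ask) = CHF 7,663,552.44
CHF 7,663,552.44 × 1.8381 (sell CHF at bid) = NZD 14,086,375.74
NZD 14,086,375.74 × 4.9221 (sell NZD at bid) = HKD 69,334,550.02

Net profit: HKD 267,550.02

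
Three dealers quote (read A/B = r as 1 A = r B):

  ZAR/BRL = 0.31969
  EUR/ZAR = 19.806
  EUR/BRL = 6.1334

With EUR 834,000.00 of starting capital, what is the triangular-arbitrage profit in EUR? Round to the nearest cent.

Profit: EUR 26,975.09

Profitable loop is EUR → ZAR → BRL → EUR:
EUR 834,000.00 × 19.806 = ZAR 16,518,204.00
ZAR 16,518,204.00 × 0.31969 = BRL 5,280,704.64
BRL 5,280,704.64 ÷ 6.1334 = EUR 860,975.09
Profit = EUR 860,975.09 − EUR 834,000.00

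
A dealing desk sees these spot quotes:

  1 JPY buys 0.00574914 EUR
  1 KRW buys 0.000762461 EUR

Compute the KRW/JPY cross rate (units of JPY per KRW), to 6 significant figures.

KRW/JPY = 0.132622

1 KRW × 0.000762461 = 0.000762461 EUR
0.000762461 EUR ÷ 0.00574914 = 0.132622 JPY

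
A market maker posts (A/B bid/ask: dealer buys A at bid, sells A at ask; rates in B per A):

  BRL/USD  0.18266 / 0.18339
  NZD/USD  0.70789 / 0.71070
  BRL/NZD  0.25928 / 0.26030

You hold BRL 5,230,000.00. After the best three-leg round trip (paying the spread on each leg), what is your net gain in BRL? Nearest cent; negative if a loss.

Best loop BRL → NZD → USD → BRL:
BRL 5,230,000.00 × 0.25928 (sell BRL at bid) = NZD 1,356,034.40
NZD 1,356,034.40 × 0.70789 (sell NZD at bid) = USD 959,923.19
USD 959,923.19 ÷ 0.18339 (buy BRL at ask) = BRL 5,234,326.80

Net profit: BRL 4,326.80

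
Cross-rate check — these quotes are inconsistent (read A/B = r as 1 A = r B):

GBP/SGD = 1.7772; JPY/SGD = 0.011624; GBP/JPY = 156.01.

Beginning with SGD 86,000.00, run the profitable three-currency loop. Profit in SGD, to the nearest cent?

Profitable loop is SGD → GBP → JPY → SGD:
SGD 86,000.00 ÷ 1.7772 = GBP 48,390.73
GBP 48,390.73 × 156.01 = JPY 7,549,437
JPY 7,549,437 × 0.011624 = SGD 87,754.66
Profit = SGD 87,754.66 − SGD 86,000.00

Profit: SGD 1,754.66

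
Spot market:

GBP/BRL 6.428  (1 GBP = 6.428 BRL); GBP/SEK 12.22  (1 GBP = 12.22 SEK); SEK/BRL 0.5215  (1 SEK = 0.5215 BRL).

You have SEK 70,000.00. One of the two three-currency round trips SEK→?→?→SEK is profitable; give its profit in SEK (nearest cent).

Profitable loop is SEK → GBP → BRL → SEK:
SEK 70,000.00 ÷ 12.22 = GBP 5,728.31
GBP 5,728.31 × 6.428 = BRL 36,821.60
BRL 36,821.60 ÷ 0.5215 = SEK 70,607.10
Profit = SEK 70,607.10 − SEK 70,000.00

Profit: SEK 607.10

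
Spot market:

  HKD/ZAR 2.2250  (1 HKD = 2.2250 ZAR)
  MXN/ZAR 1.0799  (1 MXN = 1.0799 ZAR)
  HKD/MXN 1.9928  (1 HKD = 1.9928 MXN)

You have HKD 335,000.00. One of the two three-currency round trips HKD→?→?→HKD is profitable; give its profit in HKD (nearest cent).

Profitable loop is HKD → ZAR → MXN → HKD:
HKD 335,000.00 × 2.2250 = ZAR 745,375.00
ZAR 745,375.00 ÷ 1.0799 = MXN 690,225.95
MXN 690,225.95 ÷ 1.9928 = HKD 346,359.87
Profit = HKD 346,359.87 − HKD 335,000.00

Profit: HKD 11,359.87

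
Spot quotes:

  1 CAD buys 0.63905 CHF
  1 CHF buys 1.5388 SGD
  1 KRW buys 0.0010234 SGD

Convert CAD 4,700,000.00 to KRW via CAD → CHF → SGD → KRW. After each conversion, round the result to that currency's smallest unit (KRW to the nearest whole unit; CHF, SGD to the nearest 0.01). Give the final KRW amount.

KRW 4,516,161,481

CAD 4,700,000.00 × 0.63905 = CHF 3,003,535.00
CHF 3,003,535.00 × 1.5388 = SGD 4,621,839.66
SGD 4,621,839.66 ÷ 0.0010234 = KRW 4,516,161,481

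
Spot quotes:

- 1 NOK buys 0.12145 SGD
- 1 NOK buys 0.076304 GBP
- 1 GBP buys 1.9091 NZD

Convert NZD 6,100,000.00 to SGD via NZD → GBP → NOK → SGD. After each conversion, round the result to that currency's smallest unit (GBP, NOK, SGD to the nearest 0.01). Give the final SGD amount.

SGD 5,085,707.42

NZD 6,100,000.00 ÷ 1.9091 = GBP 3,195,222.88
GBP 3,195,222.88 ÷ 0.076304 = NOK 41,874,906.69
NOK 41,874,906.69 × 0.12145 = SGD 5,085,707.42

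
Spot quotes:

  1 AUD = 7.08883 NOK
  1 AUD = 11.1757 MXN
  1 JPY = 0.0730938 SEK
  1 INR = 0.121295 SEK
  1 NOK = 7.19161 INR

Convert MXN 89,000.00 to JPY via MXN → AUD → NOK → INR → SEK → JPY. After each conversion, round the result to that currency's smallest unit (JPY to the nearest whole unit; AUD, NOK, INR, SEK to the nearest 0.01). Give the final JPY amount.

JPY 673,719

MXN 89,000.00 ÷ 11.1757 = AUD 7,963.71
AUD 7,963.71 × 7.08883 = NOK 56,453.39
NOK 56,453.39 × 7.19161 = INR 405,990.76
INR 405,990.76 × 0.121295 = SEK 49,244.65
SEK 49,244.65 ÷ 0.0730938 = JPY 673,719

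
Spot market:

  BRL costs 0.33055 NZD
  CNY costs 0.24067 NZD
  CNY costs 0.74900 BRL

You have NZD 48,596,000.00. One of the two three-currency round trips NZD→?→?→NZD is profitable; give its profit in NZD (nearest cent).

Profit: NZD 1,395,658.46

Profitable loop is NZD → CNY → BRL → NZD:
NZD 48,596,000.00 ÷ 0.24067 = CNY 201,919,641.00
CNY 201,919,641.00 × 0.74900 = BRL 151,237,811.11
BRL 151,237,811.11 × 0.33055 = NZD 49,991,658.46
Profit = NZD 49,991,658.46 − NZD 48,596,000.00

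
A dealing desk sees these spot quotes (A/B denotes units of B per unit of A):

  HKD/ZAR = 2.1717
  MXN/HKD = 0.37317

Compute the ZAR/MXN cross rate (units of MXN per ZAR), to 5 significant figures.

ZAR/MXN = 1.2339

1 ZAR ÷ 2.1717 = 0.460469 HKD
0.460469 HKD ÷ 0.37317 = 1.23394 MXN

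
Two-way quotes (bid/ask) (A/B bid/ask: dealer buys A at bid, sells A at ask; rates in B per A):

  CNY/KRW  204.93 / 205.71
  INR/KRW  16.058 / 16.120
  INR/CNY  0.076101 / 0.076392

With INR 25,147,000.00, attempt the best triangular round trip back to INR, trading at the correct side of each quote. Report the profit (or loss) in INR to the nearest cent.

Net profit: INR 549,522.29

Best loop INR → KRW → CNY → INR:
INR 25,147,000.00 × 16.058 (sell INR at bid) = KRW 403,810,526
KRW 403,810,526 ÷ 205.71 (buy CNY at ask) = CNY 1,963,008.73
CNY 1,963,008.73 ÷ 0.076392 (buy INR at ask) = INR 25,696,522.29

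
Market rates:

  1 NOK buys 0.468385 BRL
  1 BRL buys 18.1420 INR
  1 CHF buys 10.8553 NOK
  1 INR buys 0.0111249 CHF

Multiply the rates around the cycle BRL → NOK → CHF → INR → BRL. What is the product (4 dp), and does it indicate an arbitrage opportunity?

Around BRL → NOK → CHF → INR → BRL: 1 ÷ 0.468385 ÷ 10.8553 ÷ 0.0111249 ÷ 18.1420 = 0.974482
Product < 1; profitable direction is BRL → INR → CHF → NOK → BRL.

0.9745 (arbitrage exists)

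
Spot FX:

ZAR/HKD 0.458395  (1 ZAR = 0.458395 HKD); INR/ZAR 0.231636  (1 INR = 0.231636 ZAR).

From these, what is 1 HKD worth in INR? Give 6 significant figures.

HKD/INR = 9.41790

1 HKD ÷ 0.458395 = 2.18152 ZAR
2.18152 ZAR ÷ 0.231636 = 9.4179 INR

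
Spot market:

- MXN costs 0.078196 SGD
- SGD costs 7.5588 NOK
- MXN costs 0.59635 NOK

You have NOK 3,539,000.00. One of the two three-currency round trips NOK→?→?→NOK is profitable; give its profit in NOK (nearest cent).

Profitable loop is NOK → SGD → MXN → NOK:
NOK 3,539,000.00 ÷ 7.5588 = SGD 468,196.01
SGD 468,196.01 ÷ 0.078196 = MXN 5,987,467.52
MXN 5,987,467.52 × 0.59635 = NOK 3,570,626.25
Profit = NOK 3,570,626.25 − NOK 3,539,000.00

Profit: NOK 31,626.25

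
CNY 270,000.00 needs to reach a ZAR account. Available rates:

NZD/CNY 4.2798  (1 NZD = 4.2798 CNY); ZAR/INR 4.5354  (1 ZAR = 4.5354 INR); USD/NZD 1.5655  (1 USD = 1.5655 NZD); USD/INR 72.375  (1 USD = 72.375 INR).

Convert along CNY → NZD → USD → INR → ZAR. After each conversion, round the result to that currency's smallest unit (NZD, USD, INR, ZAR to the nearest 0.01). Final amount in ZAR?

ZAR 643,072.95

CNY 270,000.00 ÷ 4.2798 = NZD 63,087.06
NZD 63,087.06 ÷ 1.5655 = USD 40,298.35
USD 40,298.35 × 72.375 = INR 2,916,593.08
INR 2,916,593.08 ÷ 4.5354 = ZAR 643,072.95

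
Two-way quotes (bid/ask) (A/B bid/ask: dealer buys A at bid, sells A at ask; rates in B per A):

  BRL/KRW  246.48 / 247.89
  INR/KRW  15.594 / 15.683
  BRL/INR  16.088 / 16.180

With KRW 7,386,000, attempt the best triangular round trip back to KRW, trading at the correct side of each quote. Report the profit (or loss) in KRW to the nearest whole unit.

Net profit: KRW 88,977

Best loop KRW → BRL → INR → KRW:
KRW 7,386,000 ÷ 247.89 (buy BRL at ask) = BRL 29,795.47
BRL 29,795.47 × 16.088 (sell BRL at bid) = INR 479,349.58
INR 479,349.58 × 15.594 (sell INR at bid) = KRW 7,474,977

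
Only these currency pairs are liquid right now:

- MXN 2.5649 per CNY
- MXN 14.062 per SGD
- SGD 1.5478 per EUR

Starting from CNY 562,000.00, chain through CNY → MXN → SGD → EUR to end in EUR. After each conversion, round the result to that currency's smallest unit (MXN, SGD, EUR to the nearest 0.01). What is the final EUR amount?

EUR 66,228.49

CNY 562,000.00 × 2.5649 = MXN 1,441,473.80
MXN 1,441,473.80 ÷ 14.062 = SGD 102,508.45
SGD 102,508.45 ÷ 1.5478 = EUR 66,228.49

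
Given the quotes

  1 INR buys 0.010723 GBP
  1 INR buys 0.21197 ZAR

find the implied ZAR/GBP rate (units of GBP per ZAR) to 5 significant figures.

ZAR/GBP = 0.050587

1 ZAR ÷ 0.21197 = 4.71765 INR
4.71765 INR × 0.010723 = 0.0505873 GBP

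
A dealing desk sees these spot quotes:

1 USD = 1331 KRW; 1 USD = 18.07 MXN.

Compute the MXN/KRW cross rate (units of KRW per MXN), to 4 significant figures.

1 MXN ÷ 18.07 = 0.0553403 USD
0.0553403 USD × 1331 = 73.658 KRW

MXN/KRW = 73.66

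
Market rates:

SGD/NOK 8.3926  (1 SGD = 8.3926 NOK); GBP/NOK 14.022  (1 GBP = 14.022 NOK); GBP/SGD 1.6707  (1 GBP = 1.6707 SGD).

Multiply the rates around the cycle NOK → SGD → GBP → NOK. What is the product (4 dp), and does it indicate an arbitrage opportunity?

Around NOK → SGD → GBP → NOK: 1 ÷ 8.3926 ÷ 1.6707 × 14.022 = 1.000034
Product ≈ 1 (deviation 0.003%, within rounding noise).

1.0000 (no arbitrage)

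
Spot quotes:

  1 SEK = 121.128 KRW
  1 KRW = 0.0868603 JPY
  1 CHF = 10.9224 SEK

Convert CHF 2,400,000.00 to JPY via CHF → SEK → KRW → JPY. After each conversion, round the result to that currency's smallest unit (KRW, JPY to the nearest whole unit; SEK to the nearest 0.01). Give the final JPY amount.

CHF 2,400,000.00 × 10.9224 = SEK 26,213,760.00
SEK 26,213,760.00 × 121.128 = KRW 3,175,220,321
KRW 3,175,220,321 × 0.0868603 = JPY 275,800,590

JPY 275,800,590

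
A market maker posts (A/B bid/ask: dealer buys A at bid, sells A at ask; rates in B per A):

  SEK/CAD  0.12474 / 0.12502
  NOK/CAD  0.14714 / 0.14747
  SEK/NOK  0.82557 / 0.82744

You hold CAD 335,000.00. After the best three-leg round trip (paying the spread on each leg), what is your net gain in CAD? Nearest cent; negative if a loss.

Best loop CAD → NOK → SEK → CAD:
CAD 335,000.00 ÷ 0.14747 (buy NOK at ask) = NOK 2,271,648.47
NOK 2,271,648.47 ÷ 0.82744 (buy SEK at ask) = SEK 2,745,393.59
SEK 2,745,393.59 × 0.12474 (sell SEK at bid) = CAD 342,460.40

Net profit: CAD 7,460.40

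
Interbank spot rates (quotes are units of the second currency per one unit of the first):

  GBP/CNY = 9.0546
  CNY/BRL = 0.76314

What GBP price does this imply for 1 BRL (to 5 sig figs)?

BRL/GBP = 0.14472

1 BRL ÷ 0.76314 = 1.31038 CNY
1.31038 CNY ÷ 9.0546 = 0.144719 GBP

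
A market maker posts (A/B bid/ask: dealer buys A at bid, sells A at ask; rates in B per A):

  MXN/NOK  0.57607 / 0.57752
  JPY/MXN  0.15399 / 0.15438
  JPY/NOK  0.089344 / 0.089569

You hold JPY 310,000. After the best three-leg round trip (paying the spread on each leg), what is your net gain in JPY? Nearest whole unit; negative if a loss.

Net profit: JPY 648

Best loop JPY → NOK → MXN → JPY:
JPY 310,000 × 0.089344 (sell JPY at bid) = NOK 27,696.64
NOK 27,696.64 ÷ 0.57752 (buy MXN at ask) = MXN 47,957.89
MXN 47,957.89 ÷ 0.15438 (buy JPY at ask) = JPY 310,648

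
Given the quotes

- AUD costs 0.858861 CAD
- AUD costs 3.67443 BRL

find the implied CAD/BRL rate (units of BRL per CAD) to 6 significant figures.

CAD/BRL = 4.27826

1 CAD ÷ 0.858861 = 1.16433 AUD
1.16433 AUD × 3.67443 = 4.27826 BRL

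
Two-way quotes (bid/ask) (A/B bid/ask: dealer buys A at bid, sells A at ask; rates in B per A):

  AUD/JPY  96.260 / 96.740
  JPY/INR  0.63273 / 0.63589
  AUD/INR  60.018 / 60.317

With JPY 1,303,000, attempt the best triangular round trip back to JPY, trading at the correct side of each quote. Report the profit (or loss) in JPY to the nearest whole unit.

Net profit: JPY 12,737

Best loop JPY → INR → AUD → JPY:
JPY 1,303,000 × 0.63273 (sell JPY at bid) = INR 824,447.19
INR 824,447.19 ÷ 60.317 (buy AUD at ask) = AUD 13,668.57
AUD 13,668.57 × 96.260 (sell AUD at bid) = JPY 1,315,737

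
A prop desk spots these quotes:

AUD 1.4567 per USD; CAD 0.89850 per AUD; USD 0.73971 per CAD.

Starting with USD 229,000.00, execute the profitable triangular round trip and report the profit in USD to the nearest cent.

Profit: USD 7,529.76

Profitable loop is USD → CAD → AUD → USD:
USD 229,000.00 ÷ 0.73971 = CAD 309,580.78
CAD 309,580.78 ÷ 0.89850 = AUD 344,552.90
AUD 344,552.90 ÷ 1.4567 = USD 236,529.76
Profit = USD 236,529.76 − USD 229,000.00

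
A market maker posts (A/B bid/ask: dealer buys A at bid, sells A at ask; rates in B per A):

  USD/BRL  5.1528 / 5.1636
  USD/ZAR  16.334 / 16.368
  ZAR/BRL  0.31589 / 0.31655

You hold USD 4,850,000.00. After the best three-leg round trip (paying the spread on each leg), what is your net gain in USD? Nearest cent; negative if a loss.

Net result: USD -3,618.75 (no profitable arbitrage after spreads)

Best loop USD → ZAR → BRL → USD:
USD 4,850,000.00 × 16.334 (sell USD at bid) = ZAR 79,219,900.00
ZAR 79,219,900.00 × 0.31589 (sell ZAR at bid) = BRL 25,024,774.21
BRL 25,024,774.21 ÷ 5.1636 (buy USD at ask) = USD 4,846,381.25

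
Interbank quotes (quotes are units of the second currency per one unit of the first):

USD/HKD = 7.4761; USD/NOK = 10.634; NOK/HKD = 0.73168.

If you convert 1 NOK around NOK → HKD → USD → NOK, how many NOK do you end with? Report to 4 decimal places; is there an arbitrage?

1.0407 (arbitrage exists)

Around NOK → HKD → USD → NOK: 1 × 0.73168 ÷ 7.4761 × 10.634 = 1.040741
Product > 1; profitable direction is NOK → HKD → USD → NOK.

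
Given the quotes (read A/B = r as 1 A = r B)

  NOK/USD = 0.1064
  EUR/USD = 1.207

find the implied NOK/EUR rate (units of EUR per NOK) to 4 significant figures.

1 NOK × 0.1064 = 0.1064 USD
0.1064 USD ÷ 1.207 = 0.0881524 EUR

NOK/EUR = 0.08815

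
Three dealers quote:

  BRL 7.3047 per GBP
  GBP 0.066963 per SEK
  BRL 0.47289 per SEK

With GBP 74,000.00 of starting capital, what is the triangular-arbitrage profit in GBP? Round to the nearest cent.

Profit: GBP 2,543.60

Profitable loop is GBP → BRL → SEK → GBP:
GBP 74,000.00 × 7.3047 = BRL 540,547.80
BRL 540,547.80 ÷ 0.47289 = SEK 1,143,073.02
SEK 1,143,073.02 × 0.066963 = GBP 76,543.60
Profit = GBP 76,543.60 − GBP 74,000.00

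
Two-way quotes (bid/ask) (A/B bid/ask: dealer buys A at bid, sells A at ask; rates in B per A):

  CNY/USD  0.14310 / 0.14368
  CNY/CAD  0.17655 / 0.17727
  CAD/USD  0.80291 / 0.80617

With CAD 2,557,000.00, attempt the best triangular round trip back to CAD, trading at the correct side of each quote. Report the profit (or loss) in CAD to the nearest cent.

Best loop CAD → CNY → USD → CAD:
CAD 2,557,000.00 ÷ 0.17727 (buy CNY at ask) = CNY 14,424,324.48
CNY 14,424,324.48 × 0.14310 (sell CNY at bid) = USD 2,064,120.83
USD 2,064,120.83 ÷ 0.80617 (buy CAD at ask) = CAD 2,560,403.93

Net profit: CAD 3,403.93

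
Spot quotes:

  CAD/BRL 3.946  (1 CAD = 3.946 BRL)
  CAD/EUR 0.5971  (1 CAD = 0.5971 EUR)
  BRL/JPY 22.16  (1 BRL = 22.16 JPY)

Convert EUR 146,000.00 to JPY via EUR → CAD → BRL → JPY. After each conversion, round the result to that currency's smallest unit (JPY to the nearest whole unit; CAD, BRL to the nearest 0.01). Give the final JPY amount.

EUR 146,000.00 ÷ 0.5971 = CAD 244,515.16
CAD 244,515.16 × 3.946 = BRL 964,856.82
BRL 964,856.82 × 22.16 = JPY 21,381,227

JPY 21,381,227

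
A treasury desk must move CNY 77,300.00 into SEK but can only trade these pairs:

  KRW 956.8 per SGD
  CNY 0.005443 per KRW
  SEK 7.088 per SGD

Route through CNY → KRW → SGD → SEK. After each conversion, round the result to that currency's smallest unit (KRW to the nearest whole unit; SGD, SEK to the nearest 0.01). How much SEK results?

CNY 77,300.00 ÷ 0.005443 = KRW 14,201,727
KRW 14,201,727 ÷ 956.8 = SGD 14,842.94
SGD 14,842.94 × 7.088 = SEK 105,206.76

SEK 105,206.76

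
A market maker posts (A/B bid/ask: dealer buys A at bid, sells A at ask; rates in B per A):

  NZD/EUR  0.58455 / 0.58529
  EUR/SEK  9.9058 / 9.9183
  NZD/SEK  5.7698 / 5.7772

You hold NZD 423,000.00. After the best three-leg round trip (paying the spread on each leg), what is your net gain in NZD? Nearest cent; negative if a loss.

Best loop NZD → EUR → SEK → NZD:
NZD 423,000.00 × 0.58455 (sell NZD at bid) = EUR 247,264.65
EUR 247,264.65 × 9.9058 (sell EUR at bid) = SEK 2,449,354.17
SEK 2,449,354.17 ÷ 5.7772 (buy NZD at ask) = NZD 423,969.08

Net profit: NZD 969.08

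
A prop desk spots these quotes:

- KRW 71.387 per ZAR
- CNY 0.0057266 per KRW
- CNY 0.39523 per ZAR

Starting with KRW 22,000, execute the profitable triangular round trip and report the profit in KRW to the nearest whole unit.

Profitable loop is KRW → CNY → ZAR → KRW:
KRW 22,000 × 0.0057266 = CNY 125.99
CNY 125.99 ÷ 0.39523 = ZAR 318.76
ZAR 318.76 × 71.387 = KRW 22,756
Profit = KRW 22,756 − KRW 22,000

Profit: KRW 756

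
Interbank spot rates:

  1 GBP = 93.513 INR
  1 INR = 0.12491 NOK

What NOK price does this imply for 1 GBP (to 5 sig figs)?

1 GBP × 93.513 = 93.513 INR
93.513 INR × 0.12491 = 11.6807 NOK

GBP/NOK = 11.681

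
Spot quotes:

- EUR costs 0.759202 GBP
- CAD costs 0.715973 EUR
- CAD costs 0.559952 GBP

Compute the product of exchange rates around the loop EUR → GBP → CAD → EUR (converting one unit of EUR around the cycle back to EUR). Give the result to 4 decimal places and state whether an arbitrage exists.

Around EUR → GBP → CAD → EUR: 1 × 0.759202 ÷ 0.559952 × 0.715973 = 0.970741
Product < 1; profitable direction is EUR → CAD → GBP → EUR.

0.9707 (arbitrage exists)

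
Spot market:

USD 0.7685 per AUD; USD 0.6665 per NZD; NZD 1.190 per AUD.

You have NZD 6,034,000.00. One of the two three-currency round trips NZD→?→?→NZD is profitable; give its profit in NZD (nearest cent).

Profitable loop is NZD → USD → AUD → NZD:
NZD 6,034,000.00 × 0.6665 = USD 4,021,661.00
USD 4,021,661.00 ÷ 0.7685 = AUD 5,233,130.77
AUD 5,233,130.77 × 1.190 = NZD 6,227,425.62
Profit = NZD 6,227,425.62 − NZD 6,034,000.00

Profit: NZD 193,425.62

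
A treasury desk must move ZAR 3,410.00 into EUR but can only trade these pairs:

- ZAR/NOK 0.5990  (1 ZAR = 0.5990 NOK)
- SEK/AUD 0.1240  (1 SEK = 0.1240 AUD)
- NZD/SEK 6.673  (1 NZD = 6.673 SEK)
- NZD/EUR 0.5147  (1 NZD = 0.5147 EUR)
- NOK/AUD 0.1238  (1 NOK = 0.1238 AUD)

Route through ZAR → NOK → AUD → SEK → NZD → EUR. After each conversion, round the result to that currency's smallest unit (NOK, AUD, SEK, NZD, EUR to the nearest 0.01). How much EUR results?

ZAR 3,410.00 × 0.5990 = NOK 2,042.59
NOK 2,042.59 × 0.1238 = AUD 252.87
AUD 252.87 ÷ 0.1240 = SEK 2,039.27
SEK 2,039.27 ÷ 6.673 = NZD 305.60
NZD 305.60 × 0.5147 = EUR 157.29

EUR 157.29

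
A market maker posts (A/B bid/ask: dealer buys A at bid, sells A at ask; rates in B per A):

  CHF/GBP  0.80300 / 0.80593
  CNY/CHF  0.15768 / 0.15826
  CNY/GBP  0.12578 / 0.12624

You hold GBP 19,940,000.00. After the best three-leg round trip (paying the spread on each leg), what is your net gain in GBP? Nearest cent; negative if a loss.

Best loop GBP → CNY → CHF → GBP:
GBP 19,940,000.00 ÷ 0.12624 (buy CNY at ask) = CNY 157,953,105.20
CNY 157,953,105.20 × 0.15768 (sell CNY at bid) = CHF 24,906,045.63
CHF 24,906,045.63 × 0.80300 (sell CHF at bid) = GBP 19,999,554.64

Net profit: GBP 59,554.64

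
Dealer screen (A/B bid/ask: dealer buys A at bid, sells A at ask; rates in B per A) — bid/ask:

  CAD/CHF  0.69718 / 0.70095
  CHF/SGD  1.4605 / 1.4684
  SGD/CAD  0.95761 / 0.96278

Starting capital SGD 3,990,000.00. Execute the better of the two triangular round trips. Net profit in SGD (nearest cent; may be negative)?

Net profit: SGD 36,376.84

Best loop SGD → CHF → CAD → SGD:
SGD 3,990,000.00 ÷ 1.4684 (buy CHF at ask) = CHF 2,717,243.26
CHF 2,717,243.26 ÷ 0.70095 (buy CAD at ask) = CAD 3,876,515.10
CAD 3,876,515.10 ÷ 0.96278 (buy SGD at ask) = SGD 4,026,376.84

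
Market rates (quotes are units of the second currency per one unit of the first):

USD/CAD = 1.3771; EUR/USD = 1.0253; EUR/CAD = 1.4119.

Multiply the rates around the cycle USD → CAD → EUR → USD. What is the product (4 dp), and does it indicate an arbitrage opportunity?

Around USD → CAD → EUR → USD: 1 × 1.3771 ÷ 1.4119 × 1.0253 = 1.000029
Product ≈ 1 (deviation 0.003%, within rounding noise).

1.0000 (no arbitrage)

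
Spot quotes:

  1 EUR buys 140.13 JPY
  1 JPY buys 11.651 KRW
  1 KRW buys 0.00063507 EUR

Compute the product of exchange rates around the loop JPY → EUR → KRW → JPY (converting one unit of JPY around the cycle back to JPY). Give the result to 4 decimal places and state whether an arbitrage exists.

Around JPY → EUR → KRW → JPY: 1 ÷ 140.13 ÷ 0.00063507 ÷ 11.651 = 0.964460
Product < 1; profitable direction is JPY → KRW → EUR → JPY.

0.9645 (arbitrage exists)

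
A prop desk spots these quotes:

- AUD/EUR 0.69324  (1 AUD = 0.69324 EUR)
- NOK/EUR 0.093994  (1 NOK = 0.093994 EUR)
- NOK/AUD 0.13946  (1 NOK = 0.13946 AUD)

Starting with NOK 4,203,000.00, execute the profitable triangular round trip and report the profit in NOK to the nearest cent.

Profitable loop is NOK → AUD → EUR → NOK:
NOK 4,203,000.00 × 0.13946 = AUD 586,150.38
AUD 586,150.38 × 0.69324 = EUR 406,342.89
EUR 406,342.89 ÷ 0.093994 = NOK 4,323,072.64
Profit = NOK 4,323,072.64 − NOK 4,203,000.00

Profit: NOK 120,072.64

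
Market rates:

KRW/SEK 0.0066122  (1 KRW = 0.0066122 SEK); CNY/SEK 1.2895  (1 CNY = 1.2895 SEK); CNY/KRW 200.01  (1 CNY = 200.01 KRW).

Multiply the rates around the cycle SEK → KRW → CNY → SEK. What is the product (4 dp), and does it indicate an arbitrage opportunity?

Around SEK → KRW → CNY → SEK: 1 ÷ 0.0066122 ÷ 200.01 × 1.2895 = 0.975043
Product < 1; profitable direction is SEK → CNY → KRW → SEK.

0.9750 (arbitrage exists)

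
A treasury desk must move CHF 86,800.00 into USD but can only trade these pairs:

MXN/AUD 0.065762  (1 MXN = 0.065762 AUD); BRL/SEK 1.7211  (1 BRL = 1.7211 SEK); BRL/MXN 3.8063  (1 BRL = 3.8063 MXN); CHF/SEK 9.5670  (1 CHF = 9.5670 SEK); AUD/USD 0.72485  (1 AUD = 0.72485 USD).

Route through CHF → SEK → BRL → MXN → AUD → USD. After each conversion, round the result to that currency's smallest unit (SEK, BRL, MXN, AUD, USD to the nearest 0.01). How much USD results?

CHF 86,800.00 × 9.5670 = SEK 830,415.60
SEK 830,415.60 ÷ 1.7211 = BRL 482,491.20
BRL 482,491.20 × 3.8063 = MXN 1,836,506.25
MXN 1,836,506.25 × 0.065762 = AUD 120,772.32
AUD 120,772.32 × 0.72485 = USD 87,541.82

USD 87,541.82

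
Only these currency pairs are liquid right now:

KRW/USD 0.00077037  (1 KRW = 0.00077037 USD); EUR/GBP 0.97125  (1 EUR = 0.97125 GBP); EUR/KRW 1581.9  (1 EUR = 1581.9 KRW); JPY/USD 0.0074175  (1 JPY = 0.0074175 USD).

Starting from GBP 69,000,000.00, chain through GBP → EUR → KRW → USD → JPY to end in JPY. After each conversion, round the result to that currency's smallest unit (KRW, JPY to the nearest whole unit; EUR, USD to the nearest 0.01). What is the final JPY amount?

GBP 69,000,000.00 ÷ 0.97125 = EUR 71,042,471.04
EUR 71,042,471.04 × 1581.9 = KRW 112,382,084,938
KRW 112,382,084,938 × 0.00077037 = USD 86,575,786.77
USD 86,575,786.77 ÷ 0.0074175 = JPY 11,671,828,348

JPY 11,671,828,348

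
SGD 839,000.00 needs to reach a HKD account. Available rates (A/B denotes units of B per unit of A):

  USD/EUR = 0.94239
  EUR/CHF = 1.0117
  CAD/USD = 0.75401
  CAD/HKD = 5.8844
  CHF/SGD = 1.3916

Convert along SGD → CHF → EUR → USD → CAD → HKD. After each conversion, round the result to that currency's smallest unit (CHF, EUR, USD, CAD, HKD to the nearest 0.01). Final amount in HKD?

HKD 4,935,034.56

SGD 839,000.00 ÷ 1.3916 = CHF 602,903.13
CHF 602,903.13 ÷ 1.0117 = EUR 595,930.74
EUR 595,930.74 ÷ 0.94239 = USD 632,361.06
USD 632,361.06 ÷ 0.75401 = CAD 838,664.02
CAD 838,664.02 × 5.8844 = HKD 4,935,034.56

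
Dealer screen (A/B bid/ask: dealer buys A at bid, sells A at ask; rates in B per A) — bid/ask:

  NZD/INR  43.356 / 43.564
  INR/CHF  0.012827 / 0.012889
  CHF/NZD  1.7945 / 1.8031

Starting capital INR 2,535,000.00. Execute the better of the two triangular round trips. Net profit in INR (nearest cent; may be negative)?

Net result: INR -5,144.43 (no profitable arbitrage after spreads)

Best loop INR → CHF → NZD → INR:
INR 2,535,000.00 × 0.012827 (sell INR at bid) = CHF 32,516.44
CHF 32,516.44 × 1.7945 (sell CHF at bid) = NZD 58,350.76
NZD 58,350.76 × 43.356 (sell NZD at bid) = INR 2,529,855.57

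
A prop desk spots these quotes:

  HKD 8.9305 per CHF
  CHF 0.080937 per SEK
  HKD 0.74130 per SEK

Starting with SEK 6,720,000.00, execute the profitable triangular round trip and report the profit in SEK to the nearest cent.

Profitable loop is SEK → HKD → CHF → SEK:
SEK 6,720,000.00 × 0.74130 = HKD 4,981,536.00
HKD 4,981,536.00 ÷ 8.9305 = CHF 557,811.54
CHF 557,811.54 ÷ 0.080937 = SEK 6,891,922.66
Profit = SEK 6,891,922.66 − SEK 6,720,000.00

Profit: SEK 171,922.66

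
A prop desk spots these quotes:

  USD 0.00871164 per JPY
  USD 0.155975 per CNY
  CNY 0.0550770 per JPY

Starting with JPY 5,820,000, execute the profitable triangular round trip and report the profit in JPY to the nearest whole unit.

Profit: JPY 81,979

Profitable loop is JPY → USD → CNY → JPY:
JPY 5,820,000 × 0.00871164 = USD 50,701.74
USD 50,701.74 ÷ 0.155975 = CNY 325,063.28
CNY 325,063.28 ÷ 0.0550770 = JPY 5,901,979
Profit = JPY 5,901,979 − JPY 5,820,000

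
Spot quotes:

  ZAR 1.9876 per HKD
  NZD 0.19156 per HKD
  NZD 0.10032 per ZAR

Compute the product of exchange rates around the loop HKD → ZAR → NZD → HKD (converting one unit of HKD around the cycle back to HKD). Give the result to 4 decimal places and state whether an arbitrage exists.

1.0409 (arbitrage exists)

Around HKD → ZAR → NZD → HKD: 1 × 1.9876 × 0.10032 ÷ 0.19156 = 1.040906
Product > 1; profitable direction is HKD → ZAR → NZD → HKD.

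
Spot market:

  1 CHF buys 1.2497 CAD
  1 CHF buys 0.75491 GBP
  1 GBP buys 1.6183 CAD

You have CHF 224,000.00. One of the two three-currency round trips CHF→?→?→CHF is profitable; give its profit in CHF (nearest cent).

Profit: CHF 5,139.30

Profitable loop is CHF → CAD → GBP → CHF:
CHF 224,000.00 × 1.2497 = CAD 279,932.80
CAD 279,932.80 ÷ 1.6183 = GBP 172,979.55
GBP 172,979.55 ÷ 0.75491 = CHF 229,139.30
Profit = CHF 229,139.30 − CHF 224,000.00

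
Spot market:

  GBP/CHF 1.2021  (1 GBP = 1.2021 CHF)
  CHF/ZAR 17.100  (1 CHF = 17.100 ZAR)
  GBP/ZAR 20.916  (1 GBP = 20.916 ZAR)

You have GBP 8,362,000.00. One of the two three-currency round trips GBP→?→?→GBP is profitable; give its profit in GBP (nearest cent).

Profitable loop is GBP → ZAR → CHF → GBP:
GBP 8,362,000.00 × 20.916 = ZAR 174,899,592.00
ZAR 174,899,592.00 ÷ 17.100 = CHF 10,228,046.32
CHF 10,228,046.32 ÷ 1.2021 = GBP 8,508,482.09
Profit = GBP 8,508,482.09 − GBP 8,362,000.00

Profit: GBP 146,482.09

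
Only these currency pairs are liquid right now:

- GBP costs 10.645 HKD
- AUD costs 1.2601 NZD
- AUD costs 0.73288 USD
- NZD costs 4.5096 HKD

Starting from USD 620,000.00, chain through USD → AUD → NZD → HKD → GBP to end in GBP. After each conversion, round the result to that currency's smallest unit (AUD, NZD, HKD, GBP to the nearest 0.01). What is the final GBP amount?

GBP 451,602.34

USD 620,000.00 ÷ 0.73288 = AUD 845,977.51
AUD 845,977.51 × 1.2601 = NZD 1,066,016.26
NZD 1,066,016.26 × 4.5096 = HKD 4,807,306.93
HKD 4,807,306.93 ÷ 10.645 = GBP 451,602.34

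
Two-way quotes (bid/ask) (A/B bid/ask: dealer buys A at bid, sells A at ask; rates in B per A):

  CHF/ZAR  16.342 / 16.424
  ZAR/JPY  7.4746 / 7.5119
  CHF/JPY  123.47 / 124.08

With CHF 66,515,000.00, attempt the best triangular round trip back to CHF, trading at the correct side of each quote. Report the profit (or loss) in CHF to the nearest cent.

Best loop CHF → JPY → ZAR → CHF:
CHF 66,515,000.00 × 123.47 (sell CHF at bid) = JPY 8,212,607,050
JPY 8,212,607,050 ÷ 7.5119 (buy ZAR at ask) = ZAR 1,093,279,603.03
ZAR 1,093,279,603.03 ÷ 16.424 (buy CHF at ask) = CHF 66,565,976.80

Net profit: CHF 50,976.80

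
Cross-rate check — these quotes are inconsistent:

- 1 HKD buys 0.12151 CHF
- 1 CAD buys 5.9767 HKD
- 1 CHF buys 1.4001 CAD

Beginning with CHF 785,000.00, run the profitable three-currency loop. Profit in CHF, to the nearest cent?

Profit: CHF 13,182.48

Profitable loop is CHF → CAD → HKD → CHF:
CHF 785,000.00 × 1.4001 = CAD 1,099,078.50
CAD 1,099,078.50 × 5.9767 = HKD 6,568,862.47
HKD 6,568,862.47 × 0.12151 = CHF 798,182.48
Profit = CHF 798,182.48 − CHF 785,000.00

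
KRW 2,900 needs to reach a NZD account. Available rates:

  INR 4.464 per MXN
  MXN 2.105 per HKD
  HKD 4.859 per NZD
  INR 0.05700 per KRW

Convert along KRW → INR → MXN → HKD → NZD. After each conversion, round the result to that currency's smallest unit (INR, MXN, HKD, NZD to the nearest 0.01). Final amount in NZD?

NZD 3.62

KRW 2,900 × 0.05700 = INR 165.30
INR 165.30 ÷ 4.464 = MXN 37.03
MXN 37.03 ÷ 2.105 = HKD 17.59
HKD 17.59 ÷ 4.859 = NZD 3.62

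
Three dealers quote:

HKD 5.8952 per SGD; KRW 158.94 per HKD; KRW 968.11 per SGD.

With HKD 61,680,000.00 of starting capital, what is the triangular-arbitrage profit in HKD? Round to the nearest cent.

Profitable loop is HKD → SGD → KRW → HKD:
HKD 61,680,000.00 ÷ 5.8952 = SGD 10,462,749.36
SGD 10,462,749.36 × 968.11 = KRW 10,129,092,278
KRW 10,129,092,278 ÷ 158.94 = HKD 63,729,031.57
Profit = HKD 63,729,031.57 − HKD 61,680,000.00

Profit: HKD 2,049,031.57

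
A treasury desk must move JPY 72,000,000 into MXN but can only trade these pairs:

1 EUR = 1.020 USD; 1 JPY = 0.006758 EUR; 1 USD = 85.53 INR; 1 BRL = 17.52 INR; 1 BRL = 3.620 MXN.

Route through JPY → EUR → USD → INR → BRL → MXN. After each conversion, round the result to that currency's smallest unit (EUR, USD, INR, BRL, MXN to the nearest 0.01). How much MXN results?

JPY 72,000,000 × 0.006758 = EUR 486,576.00
EUR 486,576.00 × 1.020 = USD 496,307.52
USD 496,307.52 × 85.53 = INR 42,449,182.19
INR 42,449,182.19 ÷ 17.52 = BRL 2,422,898.53
BRL 2,422,898.53 × 3.620 = MXN 8,770,892.68

MXN 8,770,892.68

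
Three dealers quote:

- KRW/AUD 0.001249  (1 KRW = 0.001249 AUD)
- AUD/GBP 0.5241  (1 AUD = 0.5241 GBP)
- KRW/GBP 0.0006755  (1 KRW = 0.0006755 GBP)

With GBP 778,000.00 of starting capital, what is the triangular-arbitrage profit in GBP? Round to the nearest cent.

Profit: GBP 24,838.80

Profitable loop is GBP → AUD → KRW → GBP:
GBP 778,000.00 ÷ 0.5241 = AUD 1,484,449.53
AUD 1,484,449.53 ÷ 0.001249 = KRW 1,188,510,434
KRW 1,188,510,434 × 0.0006755 = GBP 802,838.80
Profit = GBP 802,838.80 − GBP 778,000.00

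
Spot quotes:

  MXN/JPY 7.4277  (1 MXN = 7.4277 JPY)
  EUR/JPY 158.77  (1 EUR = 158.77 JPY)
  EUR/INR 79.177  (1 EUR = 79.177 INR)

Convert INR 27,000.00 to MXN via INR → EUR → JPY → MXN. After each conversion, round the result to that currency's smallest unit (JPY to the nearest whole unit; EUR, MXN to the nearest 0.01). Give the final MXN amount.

MXN 7,289.20

INR 27,000.00 ÷ 79.177 = EUR 341.01
EUR 341.01 × 158.77 = JPY 54,142
JPY 54,142 ÷ 7.4277 = MXN 7,289.20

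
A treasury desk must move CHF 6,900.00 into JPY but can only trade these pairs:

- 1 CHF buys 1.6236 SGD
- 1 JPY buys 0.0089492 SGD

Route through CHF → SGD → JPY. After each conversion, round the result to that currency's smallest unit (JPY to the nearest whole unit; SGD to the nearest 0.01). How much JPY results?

CHF 6,900.00 × 1.6236 = SGD 11,202.84
SGD 11,202.84 ÷ 0.0089492 = JPY 1,251,826

JPY 1,251,826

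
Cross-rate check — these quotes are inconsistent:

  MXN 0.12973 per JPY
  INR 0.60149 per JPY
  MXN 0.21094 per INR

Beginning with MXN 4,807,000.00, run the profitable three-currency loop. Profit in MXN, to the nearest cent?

Profit: MXN 108,041.48

Profitable loop is MXN → INR → JPY → MXN:
MXN 4,807,000.00 ÷ 0.21094 = INR 22,788,470.66
INR 22,788,470.66 ÷ 0.60149 = JPY 37,886,699
JPY 37,886,699 × 0.12973 = MXN 4,915,041.48
Profit = MXN 4,915,041.48 − MXN 4,807,000.00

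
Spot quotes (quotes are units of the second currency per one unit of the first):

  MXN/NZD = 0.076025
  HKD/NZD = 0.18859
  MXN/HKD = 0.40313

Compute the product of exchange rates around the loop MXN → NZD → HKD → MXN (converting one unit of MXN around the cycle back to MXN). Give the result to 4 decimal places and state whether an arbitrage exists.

Around MXN → NZD → HKD → MXN: 1 × 0.076025 ÷ 0.18859 ÷ 0.40313 = 0.999983
Product ≈ 1 (deviation 0.002%, within rounding noise).

1.0000 (no arbitrage)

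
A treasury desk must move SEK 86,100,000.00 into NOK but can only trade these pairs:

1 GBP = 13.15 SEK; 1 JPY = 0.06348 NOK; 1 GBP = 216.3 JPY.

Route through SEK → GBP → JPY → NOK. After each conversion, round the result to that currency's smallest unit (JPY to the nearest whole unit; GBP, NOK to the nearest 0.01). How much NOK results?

NOK 89,902,307.00

SEK 86,100,000.00 ÷ 13.15 = GBP 6,547,528.52
GBP 6,547,528.52 × 216.3 = JPY 1,416,230,419
JPY 1,416,230,419 × 0.06348 = NOK 89,902,307.00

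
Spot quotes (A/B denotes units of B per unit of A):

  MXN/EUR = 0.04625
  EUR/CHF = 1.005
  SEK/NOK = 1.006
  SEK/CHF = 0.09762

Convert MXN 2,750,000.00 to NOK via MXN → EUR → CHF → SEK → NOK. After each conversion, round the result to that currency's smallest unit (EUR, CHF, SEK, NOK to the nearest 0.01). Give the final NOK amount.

NOK 1,317,254.46

MXN 2,750,000.00 × 0.04625 = EUR 127,187.50
EUR 127,187.50 × 1.005 = CHF 127,823.44
CHF 127,823.44 ÷ 0.09762 = SEK 1,309,398.07
SEK 1,309,398.07 × 1.006 = NOK 1,317,254.46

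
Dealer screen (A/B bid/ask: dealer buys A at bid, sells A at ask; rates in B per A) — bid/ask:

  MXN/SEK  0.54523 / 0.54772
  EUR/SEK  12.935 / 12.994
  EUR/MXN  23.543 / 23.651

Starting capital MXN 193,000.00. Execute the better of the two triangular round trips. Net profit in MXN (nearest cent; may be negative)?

Net result: MXN -284.95 (no profitable arbitrage after spreads)

Best loop MXN → EUR → SEK → MXN:
MXN 193,000.00 ÷ 23.651 (buy EUR at ask) = EUR 8,160.33
EUR 8,160.33 × 12.935 (sell EUR at bid) = SEK 105,553.89
SEK 105,553.89 ÷ 0.54772 (buy MXN at ask) = MXN 192,715.05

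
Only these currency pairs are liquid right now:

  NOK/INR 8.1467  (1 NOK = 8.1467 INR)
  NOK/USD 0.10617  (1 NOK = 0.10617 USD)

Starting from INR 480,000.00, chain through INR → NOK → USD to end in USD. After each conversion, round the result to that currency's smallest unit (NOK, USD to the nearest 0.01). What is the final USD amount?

USD 6,255.49

INR 480,000.00 ÷ 8.1467 = NOK 58,919.56
NOK 58,919.56 × 0.10617 = USD 6,255.49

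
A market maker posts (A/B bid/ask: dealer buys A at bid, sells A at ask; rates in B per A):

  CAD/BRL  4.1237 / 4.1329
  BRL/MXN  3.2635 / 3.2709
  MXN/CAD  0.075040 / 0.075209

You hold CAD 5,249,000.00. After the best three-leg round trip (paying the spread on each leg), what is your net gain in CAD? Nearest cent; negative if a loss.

Net profit: CAD 51,783.64

Best loop CAD → BRL → MXN → CAD:
CAD 5,249,000.00 × 4.1237 (sell CAD at bid) = BRL 21,645,301.30
BRL 21,645,301.30 × 3.2635 (sell BRL at bid) = MXN 70,639,440.79
MXN 70,639,440.79 × 0.075040 (sell MXN at bid) = CAD 5,300,783.64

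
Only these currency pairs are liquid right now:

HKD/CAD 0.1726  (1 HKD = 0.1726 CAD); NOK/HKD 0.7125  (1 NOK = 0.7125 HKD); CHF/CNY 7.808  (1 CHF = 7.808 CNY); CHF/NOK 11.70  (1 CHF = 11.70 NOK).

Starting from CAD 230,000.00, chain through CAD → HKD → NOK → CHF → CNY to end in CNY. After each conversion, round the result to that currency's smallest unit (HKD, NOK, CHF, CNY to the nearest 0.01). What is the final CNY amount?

CAD 230,000.00 ÷ 0.1726 = HKD 1,332,560.83
HKD 1,332,560.83 ÷ 0.7125 = NOK 1,870,260.81
NOK 1,870,260.81 ÷ 11.70 = CHF 159,851.35
CHF 159,851.35 × 7.808 = CNY 1,248,119.34

CNY 1,248,119.34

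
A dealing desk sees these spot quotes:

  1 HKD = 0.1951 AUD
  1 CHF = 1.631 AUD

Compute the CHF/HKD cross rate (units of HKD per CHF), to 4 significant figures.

CHF/HKD = 8.360

1 CHF × 1.631 = 1.631 AUD
1.631 AUD ÷ 0.1951 = 8.35982 HKD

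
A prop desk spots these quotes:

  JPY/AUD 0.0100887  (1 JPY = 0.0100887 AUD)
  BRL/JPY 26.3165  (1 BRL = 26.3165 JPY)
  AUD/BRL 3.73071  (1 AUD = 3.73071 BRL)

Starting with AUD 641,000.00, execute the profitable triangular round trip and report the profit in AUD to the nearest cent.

Profitable loop is AUD → JPY → BRL → AUD:
AUD 641,000.00 ÷ 0.0100887 = JPY 63,536,432
JPY 63,536,432 ÷ 26.3165 = BRL 2,414,319.22
BRL 2,414,319.22 ÷ 3.73071 = AUD 647,147.39
Profit = AUD 647,147.39 − AUD 641,000.00

Profit: AUD 6,147.39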